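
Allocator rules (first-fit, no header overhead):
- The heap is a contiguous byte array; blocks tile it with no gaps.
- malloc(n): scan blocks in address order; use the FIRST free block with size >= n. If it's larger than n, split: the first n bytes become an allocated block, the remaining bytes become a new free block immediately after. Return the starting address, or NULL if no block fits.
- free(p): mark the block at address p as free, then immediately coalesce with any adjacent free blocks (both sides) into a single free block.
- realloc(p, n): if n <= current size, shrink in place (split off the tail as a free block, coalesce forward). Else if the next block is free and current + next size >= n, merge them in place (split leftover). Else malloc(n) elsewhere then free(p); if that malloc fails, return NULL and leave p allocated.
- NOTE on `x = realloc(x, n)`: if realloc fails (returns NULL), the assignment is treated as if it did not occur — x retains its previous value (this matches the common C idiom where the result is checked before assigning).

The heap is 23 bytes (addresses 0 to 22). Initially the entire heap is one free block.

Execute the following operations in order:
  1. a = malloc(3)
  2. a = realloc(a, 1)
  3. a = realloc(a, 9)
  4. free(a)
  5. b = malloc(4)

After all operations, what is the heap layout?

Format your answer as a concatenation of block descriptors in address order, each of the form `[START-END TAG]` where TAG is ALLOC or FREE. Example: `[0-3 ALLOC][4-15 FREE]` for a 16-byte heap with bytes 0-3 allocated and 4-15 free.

Op 1: a = malloc(3) -> a = 0; heap: [0-2 ALLOC][3-22 FREE]
Op 2: a = realloc(a, 1) -> a = 0; heap: [0-0 ALLOC][1-22 FREE]
Op 3: a = realloc(a, 9) -> a = 0; heap: [0-8 ALLOC][9-22 FREE]
Op 4: free(a) -> (freed a); heap: [0-22 FREE]
Op 5: b = malloc(4) -> b = 0; heap: [0-3 ALLOC][4-22 FREE]

Answer: [0-3 ALLOC][4-22 FREE]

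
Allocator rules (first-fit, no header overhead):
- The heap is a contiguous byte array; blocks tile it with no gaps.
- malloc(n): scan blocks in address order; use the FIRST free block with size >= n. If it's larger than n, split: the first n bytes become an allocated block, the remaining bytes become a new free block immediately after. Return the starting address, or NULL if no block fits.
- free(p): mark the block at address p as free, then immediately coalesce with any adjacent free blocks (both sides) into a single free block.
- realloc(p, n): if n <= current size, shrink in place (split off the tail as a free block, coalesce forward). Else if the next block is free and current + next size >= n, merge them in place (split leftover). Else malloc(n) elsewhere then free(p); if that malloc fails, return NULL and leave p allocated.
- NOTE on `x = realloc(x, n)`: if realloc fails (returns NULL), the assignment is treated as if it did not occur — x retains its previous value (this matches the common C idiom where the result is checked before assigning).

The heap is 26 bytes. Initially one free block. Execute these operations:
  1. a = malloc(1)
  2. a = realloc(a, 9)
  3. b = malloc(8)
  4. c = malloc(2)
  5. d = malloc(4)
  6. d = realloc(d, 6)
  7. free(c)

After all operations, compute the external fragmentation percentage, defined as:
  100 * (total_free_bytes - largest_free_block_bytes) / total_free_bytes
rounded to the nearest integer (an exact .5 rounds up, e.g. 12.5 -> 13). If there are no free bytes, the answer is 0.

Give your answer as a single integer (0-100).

Answer: 33

Derivation:
Op 1: a = malloc(1) -> a = 0; heap: [0-0 ALLOC][1-25 FREE]
Op 2: a = realloc(a, 9) -> a = 0; heap: [0-8 ALLOC][9-25 FREE]
Op 3: b = malloc(8) -> b = 9; heap: [0-8 ALLOC][9-16 ALLOC][17-25 FREE]
Op 4: c = malloc(2) -> c = 17; heap: [0-8 ALLOC][9-16 ALLOC][17-18 ALLOC][19-25 FREE]
Op 5: d = malloc(4) -> d = 19; heap: [0-8 ALLOC][9-16 ALLOC][17-18 ALLOC][19-22 ALLOC][23-25 FREE]
Op 6: d = realloc(d, 6) -> d = 19; heap: [0-8 ALLOC][9-16 ALLOC][17-18 ALLOC][19-24 ALLOC][25-25 FREE]
Op 7: free(c) -> (freed c); heap: [0-8 ALLOC][9-16 ALLOC][17-18 FREE][19-24 ALLOC][25-25 FREE]
Free blocks: [2 1] total_free=3 largest=2 -> 100*(3-2)/3 = 100/3 ≈ 33.333 -> rounds to 33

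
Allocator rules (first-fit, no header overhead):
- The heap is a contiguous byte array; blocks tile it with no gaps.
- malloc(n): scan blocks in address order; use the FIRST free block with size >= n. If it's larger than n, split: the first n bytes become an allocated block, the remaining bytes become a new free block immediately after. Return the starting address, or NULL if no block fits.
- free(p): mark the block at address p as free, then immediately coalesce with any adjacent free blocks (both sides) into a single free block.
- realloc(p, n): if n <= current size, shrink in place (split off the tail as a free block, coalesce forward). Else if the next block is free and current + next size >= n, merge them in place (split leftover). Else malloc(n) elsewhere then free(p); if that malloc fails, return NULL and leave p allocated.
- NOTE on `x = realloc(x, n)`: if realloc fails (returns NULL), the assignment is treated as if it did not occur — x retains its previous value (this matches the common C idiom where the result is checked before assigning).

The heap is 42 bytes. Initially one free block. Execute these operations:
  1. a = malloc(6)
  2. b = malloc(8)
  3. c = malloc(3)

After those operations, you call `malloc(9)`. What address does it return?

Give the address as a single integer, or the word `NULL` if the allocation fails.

Op 1: a = malloc(6) -> a = 0; heap: [0-5 ALLOC][6-41 FREE]
Op 2: b = malloc(8) -> b = 6; heap: [0-5 ALLOC][6-13 ALLOC][14-41 FREE]
Op 3: c = malloc(3) -> c = 14; heap: [0-5 ALLOC][6-13 ALLOC][14-16 ALLOC][17-41 FREE]
malloc(9): first-fit scan over [0-5 ALLOC][6-13 ALLOC][14-16 ALLOC][17-41 FREE] -> 17

Answer: 17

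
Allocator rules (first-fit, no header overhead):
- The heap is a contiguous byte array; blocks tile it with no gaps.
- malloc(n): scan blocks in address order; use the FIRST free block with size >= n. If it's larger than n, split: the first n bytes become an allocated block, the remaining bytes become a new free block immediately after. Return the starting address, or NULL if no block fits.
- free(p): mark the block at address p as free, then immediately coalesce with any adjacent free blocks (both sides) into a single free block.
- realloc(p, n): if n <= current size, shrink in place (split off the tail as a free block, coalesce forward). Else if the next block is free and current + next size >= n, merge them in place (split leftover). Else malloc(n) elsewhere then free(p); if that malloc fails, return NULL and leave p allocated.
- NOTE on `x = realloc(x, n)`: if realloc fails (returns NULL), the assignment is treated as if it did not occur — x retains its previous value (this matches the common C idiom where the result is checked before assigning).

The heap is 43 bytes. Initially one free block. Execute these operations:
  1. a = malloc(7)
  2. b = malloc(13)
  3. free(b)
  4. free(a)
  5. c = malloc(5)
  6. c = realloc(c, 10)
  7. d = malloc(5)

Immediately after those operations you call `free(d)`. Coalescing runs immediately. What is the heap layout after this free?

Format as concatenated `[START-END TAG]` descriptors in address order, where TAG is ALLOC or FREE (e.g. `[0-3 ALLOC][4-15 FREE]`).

Op 1: a = malloc(7) -> a = 0; heap: [0-6 ALLOC][7-42 FREE]
Op 2: b = malloc(13) -> b = 7; heap: [0-6 ALLOC][7-19 ALLOC][20-42 FREE]
Op 3: free(b) -> (freed b); heap: [0-6 ALLOC][7-42 FREE]
Op 4: free(a) -> (freed a); heap: [0-42 FREE]
Op 5: c = malloc(5) -> c = 0; heap: [0-4 ALLOC][5-42 FREE]
Op 6: c = realloc(c, 10) -> c = 0; heap: [0-9 ALLOC][10-42 FREE]
Op 7: d = malloc(5) -> d = 10; heap: [0-9 ALLOC][10-14 ALLOC][15-42 FREE]
free(d): d = 10 -> block [10-14 ALLOC]; mark free, coalesce with adjacent free neighbors -> [0-9 ALLOC][10-42 FREE]

Answer: [0-9 ALLOC][10-42 FREE]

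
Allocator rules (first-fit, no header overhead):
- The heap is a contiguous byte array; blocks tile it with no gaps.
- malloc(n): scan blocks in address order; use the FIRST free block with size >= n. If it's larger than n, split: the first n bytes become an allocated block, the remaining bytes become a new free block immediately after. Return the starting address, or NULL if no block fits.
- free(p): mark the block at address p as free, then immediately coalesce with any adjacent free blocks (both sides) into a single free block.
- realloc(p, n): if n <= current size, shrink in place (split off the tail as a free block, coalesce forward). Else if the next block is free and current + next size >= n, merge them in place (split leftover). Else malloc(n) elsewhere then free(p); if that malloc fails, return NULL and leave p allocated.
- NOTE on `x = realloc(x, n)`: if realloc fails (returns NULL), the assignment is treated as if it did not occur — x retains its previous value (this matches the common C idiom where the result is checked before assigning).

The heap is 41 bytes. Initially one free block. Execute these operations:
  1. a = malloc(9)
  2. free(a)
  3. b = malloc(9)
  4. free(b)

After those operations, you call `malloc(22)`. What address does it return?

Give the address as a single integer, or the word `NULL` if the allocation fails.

Op 1: a = malloc(9) -> a = 0; heap: [0-8 ALLOC][9-40 FREE]
Op 2: free(a) -> (freed a); heap: [0-40 FREE]
Op 3: b = malloc(9) -> b = 0; heap: [0-8 ALLOC][9-40 FREE]
Op 4: free(b) -> (freed b); heap: [0-40 FREE]
malloc(22): first-fit scan over [0-40 FREE] -> 0

Answer: 0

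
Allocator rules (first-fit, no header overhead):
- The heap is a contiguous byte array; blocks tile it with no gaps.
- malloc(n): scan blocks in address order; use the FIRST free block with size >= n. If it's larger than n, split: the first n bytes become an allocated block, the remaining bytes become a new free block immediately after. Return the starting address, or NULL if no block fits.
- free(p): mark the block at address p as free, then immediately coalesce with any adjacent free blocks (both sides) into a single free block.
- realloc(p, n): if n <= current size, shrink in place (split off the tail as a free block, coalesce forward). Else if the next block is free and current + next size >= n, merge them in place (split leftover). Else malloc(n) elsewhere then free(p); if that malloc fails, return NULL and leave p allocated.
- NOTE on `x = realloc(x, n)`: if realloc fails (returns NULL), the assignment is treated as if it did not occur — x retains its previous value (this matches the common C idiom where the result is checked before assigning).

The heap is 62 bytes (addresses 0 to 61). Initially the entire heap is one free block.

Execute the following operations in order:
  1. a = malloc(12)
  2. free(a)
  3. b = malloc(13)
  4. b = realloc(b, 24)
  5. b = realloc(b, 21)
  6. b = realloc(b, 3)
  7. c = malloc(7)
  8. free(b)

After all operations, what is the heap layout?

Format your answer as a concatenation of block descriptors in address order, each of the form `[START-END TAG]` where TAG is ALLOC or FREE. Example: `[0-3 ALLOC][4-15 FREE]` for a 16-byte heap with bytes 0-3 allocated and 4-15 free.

Answer: [0-2 FREE][3-9 ALLOC][10-61 FREE]

Derivation:
Op 1: a = malloc(12) -> a = 0; heap: [0-11 ALLOC][12-61 FREE]
Op 2: free(a) -> (freed a); heap: [0-61 FREE]
Op 3: b = malloc(13) -> b = 0; heap: [0-12 ALLOC][13-61 FREE]
Op 4: b = realloc(b, 24) -> b = 0; heap: [0-23 ALLOC][24-61 FREE]
Op 5: b = realloc(b, 21) -> b = 0; heap: [0-20 ALLOC][21-61 FREE]
Op 6: b = realloc(b, 3) -> b = 0; heap: [0-2 ALLOC][3-61 FREE]
Op 7: c = malloc(7) -> c = 3; heap: [0-2 ALLOC][3-9 ALLOC][10-61 FREE]
Op 8: free(b) -> (freed b); heap: [0-2 FREE][3-9 ALLOC][10-61 FREE]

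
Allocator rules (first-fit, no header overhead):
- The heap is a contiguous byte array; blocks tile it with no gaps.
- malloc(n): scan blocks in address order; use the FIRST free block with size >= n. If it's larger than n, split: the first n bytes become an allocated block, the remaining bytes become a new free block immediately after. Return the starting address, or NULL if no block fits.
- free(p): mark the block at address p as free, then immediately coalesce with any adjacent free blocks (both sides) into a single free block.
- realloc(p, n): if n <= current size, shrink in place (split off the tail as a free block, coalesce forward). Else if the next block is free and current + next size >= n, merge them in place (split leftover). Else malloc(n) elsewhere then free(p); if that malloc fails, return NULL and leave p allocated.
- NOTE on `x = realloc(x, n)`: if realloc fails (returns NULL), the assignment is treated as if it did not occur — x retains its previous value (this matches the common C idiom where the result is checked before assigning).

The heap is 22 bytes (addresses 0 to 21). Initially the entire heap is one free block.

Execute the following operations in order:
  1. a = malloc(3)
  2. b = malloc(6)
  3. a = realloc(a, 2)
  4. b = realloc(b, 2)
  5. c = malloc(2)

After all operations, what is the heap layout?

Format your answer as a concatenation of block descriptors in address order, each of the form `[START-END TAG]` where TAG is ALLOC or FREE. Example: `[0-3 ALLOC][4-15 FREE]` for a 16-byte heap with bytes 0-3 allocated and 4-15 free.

Op 1: a = malloc(3) -> a = 0; heap: [0-2 ALLOC][3-21 FREE]
Op 2: b = malloc(6) -> b = 3; heap: [0-2 ALLOC][3-8 ALLOC][9-21 FREE]
Op 3: a = realloc(a, 2) -> a = 0; heap: [0-1 ALLOC][2-2 FREE][3-8 ALLOC][9-21 FREE]
Op 4: b = realloc(b, 2) -> b = 3; heap: [0-1 ALLOC][2-2 FREE][3-4 ALLOC][5-21 FREE]
Op 5: c = malloc(2) -> c = 5; heap: [0-1 ALLOC][2-2 FREE][3-4 ALLOC][5-6 ALLOC][7-21 FREE]

Answer: [0-1 ALLOC][2-2 FREE][3-4 ALLOC][5-6 ALLOC][7-21 FREE]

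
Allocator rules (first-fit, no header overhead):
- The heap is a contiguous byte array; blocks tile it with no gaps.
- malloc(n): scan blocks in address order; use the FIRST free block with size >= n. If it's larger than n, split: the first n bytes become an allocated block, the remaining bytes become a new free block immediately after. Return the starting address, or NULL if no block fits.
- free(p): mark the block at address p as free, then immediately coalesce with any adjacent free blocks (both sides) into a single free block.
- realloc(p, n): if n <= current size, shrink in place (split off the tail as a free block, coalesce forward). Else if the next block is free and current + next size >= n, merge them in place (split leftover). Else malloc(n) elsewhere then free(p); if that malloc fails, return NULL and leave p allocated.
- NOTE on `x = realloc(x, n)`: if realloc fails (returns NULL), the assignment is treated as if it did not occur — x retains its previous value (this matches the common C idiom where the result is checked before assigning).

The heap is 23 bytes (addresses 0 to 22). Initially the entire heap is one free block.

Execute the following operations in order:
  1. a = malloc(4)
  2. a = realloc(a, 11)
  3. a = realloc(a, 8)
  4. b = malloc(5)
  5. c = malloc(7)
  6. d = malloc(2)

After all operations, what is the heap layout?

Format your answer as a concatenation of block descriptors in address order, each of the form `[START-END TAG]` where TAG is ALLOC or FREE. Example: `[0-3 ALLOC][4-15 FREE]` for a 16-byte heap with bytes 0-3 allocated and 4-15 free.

Op 1: a = malloc(4) -> a = 0; heap: [0-3 ALLOC][4-22 FREE]
Op 2: a = realloc(a, 11) -> a = 0; heap: [0-10 ALLOC][11-22 FREE]
Op 3: a = realloc(a, 8) -> a = 0; heap: [0-7 ALLOC][8-22 FREE]
Op 4: b = malloc(5) -> b = 8; heap: [0-7 ALLOC][8-12 ALLOC][13-22 FREE]
Op 5: c = malloc(7) -> c = 13; heap: [0-7 ALLOC][8-12 ALLOC][13-19 ALLOC][20-22 FREE]
Op 6: d = malloc(2) -> d = 20; heap: [0-7 ALLOC][8-12 ALLOC][13-19 ALLOC][20-21 ALLOC][22-22 FREE]

Answer: [0-7 ALLOC][8-12 ALLOC][13-19 ALLOC][20-21 ALLOC][22-22 FREE]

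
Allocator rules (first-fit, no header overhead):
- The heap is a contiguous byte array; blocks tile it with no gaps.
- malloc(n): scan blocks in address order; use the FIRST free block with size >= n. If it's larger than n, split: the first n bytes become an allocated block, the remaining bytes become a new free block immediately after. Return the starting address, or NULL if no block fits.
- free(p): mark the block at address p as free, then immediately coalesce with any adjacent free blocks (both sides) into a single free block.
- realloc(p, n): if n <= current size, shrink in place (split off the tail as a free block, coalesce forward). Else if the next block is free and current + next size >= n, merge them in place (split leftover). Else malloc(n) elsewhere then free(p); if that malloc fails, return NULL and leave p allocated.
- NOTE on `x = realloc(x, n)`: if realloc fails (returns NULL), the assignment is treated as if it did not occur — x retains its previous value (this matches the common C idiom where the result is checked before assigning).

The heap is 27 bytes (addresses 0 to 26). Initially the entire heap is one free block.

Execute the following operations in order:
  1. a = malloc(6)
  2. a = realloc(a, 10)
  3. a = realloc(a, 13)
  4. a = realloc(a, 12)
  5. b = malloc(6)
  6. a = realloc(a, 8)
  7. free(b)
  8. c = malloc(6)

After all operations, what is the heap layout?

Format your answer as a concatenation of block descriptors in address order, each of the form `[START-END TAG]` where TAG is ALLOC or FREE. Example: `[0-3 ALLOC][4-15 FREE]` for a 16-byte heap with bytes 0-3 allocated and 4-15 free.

Op 1: a = malloc(6) -> a = 0; heap: [0-5 ALLOC][6-26 FREE]
Op 2: a = realloc(a, 10) -> a = 0; heap: [0-9 ALLOC][10-26 FREE]
Op 3: a = realloc(a, 13) -> a = 0; heap: [0-12 ALLOC][13-26 FREE]
Op 4: a = realloc(a, 12) -> a = 0; heap: [0-11 ALLOC][12-26 FREE]
Op 5: b = malloc(6) -> b = 12; heap: [0-11 ALLOC][12-17 ALLOC][18-26 FREE]
Op 6: a = realloc(a, 8) -> a = 0; heap: [0-7 ALLOC][8-11 FREE][12-17 ALLOC][18-26 FREE]
Op 7: free(b) -> (freed b); heap: [0-7 ALLOC][8-26 FREE]
Op 8: c = malloc(6) -> c = 8; heap: [0-7 ALLOC][8-13 ALLOC][14-26 FREE]

Answer: [0-7 ALLOC][8-13 ALLOC][14-26 FREE]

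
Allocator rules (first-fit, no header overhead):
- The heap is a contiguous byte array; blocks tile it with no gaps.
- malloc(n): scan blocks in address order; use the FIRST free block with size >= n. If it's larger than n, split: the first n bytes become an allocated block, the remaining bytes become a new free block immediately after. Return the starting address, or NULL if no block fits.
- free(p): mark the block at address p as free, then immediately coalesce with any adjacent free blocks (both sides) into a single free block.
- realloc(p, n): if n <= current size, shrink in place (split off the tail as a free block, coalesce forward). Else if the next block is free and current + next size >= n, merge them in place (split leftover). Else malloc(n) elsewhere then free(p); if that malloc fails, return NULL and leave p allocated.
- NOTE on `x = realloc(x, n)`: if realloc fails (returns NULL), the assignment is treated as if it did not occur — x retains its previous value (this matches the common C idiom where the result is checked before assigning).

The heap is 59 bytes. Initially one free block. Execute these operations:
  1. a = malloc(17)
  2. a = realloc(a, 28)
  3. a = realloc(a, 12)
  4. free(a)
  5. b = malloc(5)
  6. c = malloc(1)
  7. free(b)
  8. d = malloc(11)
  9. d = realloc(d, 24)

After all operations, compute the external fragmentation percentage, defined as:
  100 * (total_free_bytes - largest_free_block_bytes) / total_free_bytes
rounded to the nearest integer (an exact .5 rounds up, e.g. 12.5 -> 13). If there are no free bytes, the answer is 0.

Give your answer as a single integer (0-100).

Answer: 15

Derivation:
Op 1: a = malloc(17) -> a = 0; heap: [0-16 ALLOC][17-58 FREE]
Op 2: a = realloc(a, 28) -> a = 0; heap: [0-27 ALLOC][28-58 FREE]
Op 3: a = realloc(a, 12) -> a = 0; heap: [0-11 ALLOC][12-58 FREE]
Op 4: free(a) -> (freed a); heap: [0-58 FREE]
Op 5: b = malloc(5) -> b = 0; heap: [0-4 ALLOC][5-58 FREE]
Op 6: c = malloc(1) -> c = 5; heap: [0-4 ALLOC][5-5 ALLOC][6-58 FREE]
Op 7: free(b) -> (freed b); heap: [0-4 FREE][5-5 ALLOC][6-58 FREE]
Op 8: d = malloc(11) -> d = 6; heap: [0-4 FREE][5-5 ALLOC][6-16 ALLOC][17-58 FREE]
Op 9: d = realloc(d, 24) -> d = 6; heap: [0-4 FREE][5-5 ALLOC][6-29 ALLOC][30-58 FREE]
Free blocks: [5 29] total_free=34 largest=29 -> 100*(34-29)/34 = 500/34 ≈ 14.706 -> rounds to 15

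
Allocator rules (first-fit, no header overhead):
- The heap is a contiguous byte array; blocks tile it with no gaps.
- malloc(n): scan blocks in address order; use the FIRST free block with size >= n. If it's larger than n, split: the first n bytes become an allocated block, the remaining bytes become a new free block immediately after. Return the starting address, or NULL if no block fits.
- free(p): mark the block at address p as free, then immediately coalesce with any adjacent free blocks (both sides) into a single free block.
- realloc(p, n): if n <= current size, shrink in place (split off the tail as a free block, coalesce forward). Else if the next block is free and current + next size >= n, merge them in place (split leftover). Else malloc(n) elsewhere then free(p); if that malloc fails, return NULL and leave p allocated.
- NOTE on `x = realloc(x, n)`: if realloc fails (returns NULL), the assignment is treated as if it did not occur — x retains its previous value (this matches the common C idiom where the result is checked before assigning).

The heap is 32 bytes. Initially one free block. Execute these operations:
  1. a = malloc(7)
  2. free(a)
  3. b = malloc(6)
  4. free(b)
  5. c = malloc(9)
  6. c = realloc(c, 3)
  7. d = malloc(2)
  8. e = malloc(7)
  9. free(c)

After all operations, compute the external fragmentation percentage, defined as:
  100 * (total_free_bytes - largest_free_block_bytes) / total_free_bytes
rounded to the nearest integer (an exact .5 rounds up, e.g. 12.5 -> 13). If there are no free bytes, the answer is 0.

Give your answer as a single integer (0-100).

Answer: 13

Derivation:
Op 1: a = malloc(7) -> a = 0; heap: [0-6 ALLOC][7-31 FREE]
Op 2: free(a) -> (freed a); heap: [0-31 FREE]
Op 3: b = malloc(6) -> b = 0; heap: [0-5 ALLOC][6-31 FREE]
Op 4: free(b) -> (freed b); heap: [0-31 FREE]
Op 5: c = malloc(9) -> c = 0; heap: [0-8 ALLOC][9-31 FREE]
Op 6: c = realloc(c, 3) -> c = 0; heap: [0-2 ALLOC][3-31 FREE]
Op 7: d = malloc(2) -> d = 3; heap: [0-2 ALLOC][3-4 ALLOC][5-31 FREE]
Op 8: e = malloc(7) -> e = 5; heap: [0-2 ALLOC][3-4 ALLOC][5-11 ALLOC][12-31 FREE]
Op 9: free(c) -> (freed c); heap: [0-2 FREE][3-4 ALLOC][5-11 ALLOC][12-31 FREE]
Free blocks: [3 20] total_free=23 largest=20 -> 100*(23-20)/23 = 300/23 ≈ 13.043 -> rounds to 13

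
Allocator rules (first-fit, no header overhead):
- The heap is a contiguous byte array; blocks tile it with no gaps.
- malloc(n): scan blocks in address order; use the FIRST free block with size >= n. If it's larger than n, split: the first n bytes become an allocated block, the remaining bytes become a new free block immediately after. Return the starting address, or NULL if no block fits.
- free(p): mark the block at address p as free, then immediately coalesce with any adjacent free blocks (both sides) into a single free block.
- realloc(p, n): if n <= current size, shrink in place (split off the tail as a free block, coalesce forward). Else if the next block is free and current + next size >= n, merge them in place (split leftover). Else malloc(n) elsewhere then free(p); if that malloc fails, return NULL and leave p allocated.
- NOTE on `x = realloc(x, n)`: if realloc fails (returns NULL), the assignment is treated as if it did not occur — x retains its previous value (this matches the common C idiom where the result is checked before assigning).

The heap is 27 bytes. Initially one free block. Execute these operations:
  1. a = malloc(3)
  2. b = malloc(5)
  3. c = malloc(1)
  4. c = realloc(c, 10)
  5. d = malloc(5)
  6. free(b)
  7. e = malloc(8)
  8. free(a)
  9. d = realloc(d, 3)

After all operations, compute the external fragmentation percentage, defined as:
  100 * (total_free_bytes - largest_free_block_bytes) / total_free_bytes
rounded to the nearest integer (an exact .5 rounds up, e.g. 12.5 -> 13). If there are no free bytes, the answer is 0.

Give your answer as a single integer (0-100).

Op 1: a = malloc(3) -> a = 0; heap: [0-2 ALLOC][3-26 FREE]
Op 2: b = malloc(5) -> b = 3; heap: [0-2 ALLOC][3-7 ALLOC][8-26 FREE]
Op 3: c = malloc(1) -> c = 8; heap: [0-2 ALLOC][3-7 ALLOC][8-8 ALLOC][9-26 FREE]
Op 4: c = realloc(c, 10) -> c = 8; heap: [0-2 ALLOC][3-7 ALLOC][8-17 ALLOC][18-26 FREE]
Op 5: d = malloc(5) -> d = 18; heap: [0-2 ALLOC][3-7 ALLOC][8-17 ALLOC][18-22 ALLOC][23-26 FREE]
Op 6: free(b) -> (freed b); heap: [0-2 ALLOC][3-7 FREE][8-17 ALLOC][18-22 ALLOC][23-26 FREE]
Op 7: e = malloc(8) -> e = NULL; heap: [0-2 ALLOC][3-7 FREE][8-17 ALLOC][18-22 ALLOC][23-26 FREE]
Op 8: free(a) -> (freed a); heap: [0-7 FREE][8-17 ALLOC][18-22 ALLOC][23-26 FREE]
Op 9: d = realloc(d, 3) -> d = 18; heap: [0-7 FREE][8-17 ALLOC][18-20 ALLOC][21-26 FREE]
Free blocks: [8 6] total_free=14 largest=8 -> 100*(14-8)/14 = 600/14 ≈ 42.857 -> rounds to 43

Answer: 43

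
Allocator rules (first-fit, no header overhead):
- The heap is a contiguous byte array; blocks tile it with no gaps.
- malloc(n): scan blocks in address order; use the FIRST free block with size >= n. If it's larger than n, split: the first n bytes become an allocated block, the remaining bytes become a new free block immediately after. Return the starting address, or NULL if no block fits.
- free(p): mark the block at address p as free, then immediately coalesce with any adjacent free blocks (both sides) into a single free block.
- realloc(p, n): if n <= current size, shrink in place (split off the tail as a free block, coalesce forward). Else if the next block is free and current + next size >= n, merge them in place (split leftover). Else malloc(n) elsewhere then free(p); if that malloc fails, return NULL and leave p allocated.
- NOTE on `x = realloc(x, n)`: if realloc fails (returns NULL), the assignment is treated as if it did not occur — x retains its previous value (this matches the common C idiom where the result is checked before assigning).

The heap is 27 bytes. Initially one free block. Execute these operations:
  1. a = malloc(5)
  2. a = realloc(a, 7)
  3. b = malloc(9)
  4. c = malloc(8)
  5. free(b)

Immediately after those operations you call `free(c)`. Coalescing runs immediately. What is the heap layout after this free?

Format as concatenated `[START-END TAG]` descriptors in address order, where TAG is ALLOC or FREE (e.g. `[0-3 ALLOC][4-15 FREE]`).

Op 1: a = malloc(5) -> a = 0; heap: [0-4 ALLOC][5-26 FREE]
Op 2: a = realloc(a, 7) -> a = 0; heap: [0-6 ALLOC][7-26 FREE]
Op 3: b = malloc(9) -> b = 7; heap: [0-6 ALLOC][7-15 ALLOC][16-26 FREE]
Op 4: c = malloc(8) -> c = 16; heap: [0-6 ALLOC][7-15 ALLOC][16-23 ALLOC][24-26 FREE]
Op 5: free(b) -> (freed b); heap: [0-6 ALLOC][7-15 FREE][16-23 ALLOC][24-26 FREE]
free(c): c = 16 -> block [16-23 ALLOC]; mark free, coalesce with adjacent free neighbors -> [0-6 ALLOC][7-26 FREE]

Answer: [0-6 ALLOC][7-26 FREE]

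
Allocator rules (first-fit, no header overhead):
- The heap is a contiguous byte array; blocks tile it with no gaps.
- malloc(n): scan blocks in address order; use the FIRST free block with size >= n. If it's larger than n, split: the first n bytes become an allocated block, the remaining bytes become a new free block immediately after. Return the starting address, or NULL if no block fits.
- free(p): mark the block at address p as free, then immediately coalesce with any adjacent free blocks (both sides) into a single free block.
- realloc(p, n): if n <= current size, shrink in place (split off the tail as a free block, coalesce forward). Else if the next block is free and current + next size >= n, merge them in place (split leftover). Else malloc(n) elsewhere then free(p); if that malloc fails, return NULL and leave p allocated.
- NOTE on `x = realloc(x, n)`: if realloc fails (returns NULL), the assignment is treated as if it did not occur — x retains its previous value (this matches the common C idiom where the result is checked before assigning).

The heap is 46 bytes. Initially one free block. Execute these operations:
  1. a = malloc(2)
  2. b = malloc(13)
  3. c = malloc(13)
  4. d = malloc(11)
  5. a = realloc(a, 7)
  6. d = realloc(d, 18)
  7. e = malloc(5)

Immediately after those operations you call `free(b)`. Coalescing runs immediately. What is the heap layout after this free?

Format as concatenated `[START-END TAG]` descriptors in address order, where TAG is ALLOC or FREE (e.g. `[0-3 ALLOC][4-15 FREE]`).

Answer: [0-14 FREE][15-27 ALLOC][28-38 ALLOC][39-45 ALLOC]

Derivation:
Op 1: a = malloc(2) -> a = 0; heap: [0-1 ALLOC][2-45 FREE]
Op 2: b = malloc(13) -> b = 2; heap: [0-1 ALLOC][2-14 ALLOC][15-45 FREE]
Op 3: c = malloc(13) -> c = 15; heap: [0-1 ALLOC][2-14 ALLOC][15-27 ALLOC][28-45 FREE]
Op 4: d = malloc(11) -> d = 28; heap: [0-1 ALLOC][2-14 ALLOC][15-27 ALLOC][28-38 ALLOC][39-45 FREE]
Op 5: a = realloc(a, 7) -> a = 39; heap: [0-1 FREE][2-14 ALLOC][15-27 ALLOC][28-38 ALLOC][39-45 ALLOC]
Op 6: d = realloc(d, 18) -> NULL (d unchanged); heap: [0-1 FREE][2-14 ALLOC][15-27 ALLOC][28-38 ALLOC][39-45 ALLOC]
Op 7: e = malloc(5) -> e = NULL; heap: [0-1 FREE][2-14 ALLOC][15-27 ALLOC][28-38 ALLOC][39-45 ALLOC]
free(b): b = 2 -> block [2-14 ALLOC]; mark free, coalesce with adjacent free neighbors -> [0-14 FREE][15-27 ALLOC][28-38 ALLOC][39-45 ALLOC]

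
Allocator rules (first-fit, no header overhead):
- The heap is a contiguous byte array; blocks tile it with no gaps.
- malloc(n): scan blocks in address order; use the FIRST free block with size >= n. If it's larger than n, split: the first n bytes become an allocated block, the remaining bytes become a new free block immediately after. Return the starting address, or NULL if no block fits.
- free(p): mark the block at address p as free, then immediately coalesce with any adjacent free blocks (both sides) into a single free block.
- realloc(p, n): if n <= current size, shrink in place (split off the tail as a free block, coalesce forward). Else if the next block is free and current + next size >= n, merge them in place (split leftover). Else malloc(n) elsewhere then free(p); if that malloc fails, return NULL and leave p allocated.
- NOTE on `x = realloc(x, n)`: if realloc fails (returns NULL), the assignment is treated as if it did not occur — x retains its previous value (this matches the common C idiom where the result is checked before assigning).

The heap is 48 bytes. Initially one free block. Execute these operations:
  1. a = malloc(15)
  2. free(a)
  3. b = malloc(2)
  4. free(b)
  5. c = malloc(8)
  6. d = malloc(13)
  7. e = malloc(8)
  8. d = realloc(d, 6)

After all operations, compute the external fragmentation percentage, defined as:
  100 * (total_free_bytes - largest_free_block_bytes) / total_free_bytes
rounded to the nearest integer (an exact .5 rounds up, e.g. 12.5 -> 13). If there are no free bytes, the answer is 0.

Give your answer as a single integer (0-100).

Answer: 27

Derivation:
Op 1: a = malloc(15) -> a = 0; heap: [0-14 ALLOC][15-47 FREE]
Op 2: free(a) -> (freed a); heap: [0-47 FREE]
Op 3: b = malloc(2) -> b = 0; heap: [0-1 ALLOC][2-47 FREE]
Op 4: free(b) -> (freed b); heap: [0-47 FREE]
Op 5: c = malloc(8) -> c = 0; heap: [0-7 ALLOC][8-47 FREE]
Op 6: d = malloc(13) -> d = 8; heap: [0-7 ALLOC][8-20 ALLOC][21-47 FREE]
Op 7: e = malloc(8) -> e = 21; heap: [0-7 ALLOC][8-20 ALLOC][21-28 ALLOC][29-47 FREE]
Op 8: d = realloc(d, 6) -> d = 8; heap: [0-7 ALLOC][8-13 ALLOC][14-20 FREE][21-28 ALLOC][29-47 FREE]
Free blocks: [7 19] total_free=26 largest=19 -> 100*(26-19)/26 = 700/26 ≈ 26.923 -> rounds to 27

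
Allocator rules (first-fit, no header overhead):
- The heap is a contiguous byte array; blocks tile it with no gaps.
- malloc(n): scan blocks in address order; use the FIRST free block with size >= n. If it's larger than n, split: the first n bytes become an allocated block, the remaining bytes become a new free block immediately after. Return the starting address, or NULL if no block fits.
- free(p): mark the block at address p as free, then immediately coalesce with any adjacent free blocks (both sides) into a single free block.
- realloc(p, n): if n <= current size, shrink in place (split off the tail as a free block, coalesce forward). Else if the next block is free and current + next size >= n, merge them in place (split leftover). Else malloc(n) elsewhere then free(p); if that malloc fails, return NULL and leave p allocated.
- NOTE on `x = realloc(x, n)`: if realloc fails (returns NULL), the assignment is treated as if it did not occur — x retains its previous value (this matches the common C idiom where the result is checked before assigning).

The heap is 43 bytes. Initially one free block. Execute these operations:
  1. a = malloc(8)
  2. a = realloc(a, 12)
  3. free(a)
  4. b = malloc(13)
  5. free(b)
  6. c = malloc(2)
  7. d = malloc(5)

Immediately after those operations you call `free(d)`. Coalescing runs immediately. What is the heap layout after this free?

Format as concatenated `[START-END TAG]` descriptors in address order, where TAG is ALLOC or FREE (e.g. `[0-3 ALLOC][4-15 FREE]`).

Answer: [0-1 ALLOC][2-42 FREE]

Derivation:
Op 1: a = malloc(8) -> a = 0; heap: [0-7 ALLOC][8-42 FREE]
Op 2: a = realloc(a, 12) -> a = 0; heap: [0-11 ALLOC][12-42 FREE]
Op 3: free(a) -> (freed a); heap: [0-42 FREE]
Op 4: b = malloc(13) -> b = 0; heap: [0-12 ALLOC][13-42 FREE]
Op 5: free(b) -> (freed b); heap: [0-42 FREE]
Op 6: c = malloc(2) -> c = 0; heap: [0-1 ALLOC][2-42 FREE]
Op 7: d = malloc(5) -> d = 2; heap: [0-1 ALLOC][2-6 ALLOC][7-42 FREE]
free(d): d = 2 -> block [2-6 ALLOC]; mark free, coalesce with adjacent free neighbors -> [0-1 ALLOC][2-42 FREE]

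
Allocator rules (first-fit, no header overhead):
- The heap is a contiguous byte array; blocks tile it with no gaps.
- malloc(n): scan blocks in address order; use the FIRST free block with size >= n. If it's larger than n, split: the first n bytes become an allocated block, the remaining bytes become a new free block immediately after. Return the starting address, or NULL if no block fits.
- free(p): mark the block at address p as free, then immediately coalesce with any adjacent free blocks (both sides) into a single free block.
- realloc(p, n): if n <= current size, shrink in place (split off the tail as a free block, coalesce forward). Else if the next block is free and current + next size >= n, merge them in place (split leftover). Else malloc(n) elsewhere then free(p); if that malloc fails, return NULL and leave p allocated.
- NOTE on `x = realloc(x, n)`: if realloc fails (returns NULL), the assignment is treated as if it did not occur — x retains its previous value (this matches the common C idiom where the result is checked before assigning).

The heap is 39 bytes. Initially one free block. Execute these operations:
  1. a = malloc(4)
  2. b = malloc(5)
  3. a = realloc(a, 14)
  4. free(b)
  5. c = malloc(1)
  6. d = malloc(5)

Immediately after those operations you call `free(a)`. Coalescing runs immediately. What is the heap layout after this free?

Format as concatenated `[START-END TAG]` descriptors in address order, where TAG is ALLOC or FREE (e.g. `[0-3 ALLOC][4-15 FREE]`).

Op 1: a = malloc(4) -> a = 0; heap: [0-3 ALLOC][4-38 FREE]
Op 2: b = malloc(5) -> b = 4; heap: [0-3 ALLOC][4-8 ALLOC][9-38 FREE]
Op 3: a = realloc(a, 14) -> a = 9; heap: [0-3 FREE][4-8 ALLOC][9-22 ALLOC][23-38 FREE]
Op 4: free(b) -> (freed b); heap: [0-8 FREE][9-22 ALLOC][23-38 FREE]
Op 5: c = malloc(1) -> c = 0; heap: [0-0 ALLOC][1-8 FREE][9-22 ALLOC][23-38 FREE]
Op 6: d = malloc(5) -> d = 1; heap: [0-0 ALLOC][1-5 ALLOC][6-8 FREE][9-22 ALLOC][23-38 FREE]
free(a): a = 9 -> block [9-22 ALLOC]; mark free, coalesce with adjacent free neighbors -> [0-0 ALLOC][1-5 ALLOC][6-38 FREE]

Answer: [0-0 ALLOC][1-5 ALLOC][6-38 FREE]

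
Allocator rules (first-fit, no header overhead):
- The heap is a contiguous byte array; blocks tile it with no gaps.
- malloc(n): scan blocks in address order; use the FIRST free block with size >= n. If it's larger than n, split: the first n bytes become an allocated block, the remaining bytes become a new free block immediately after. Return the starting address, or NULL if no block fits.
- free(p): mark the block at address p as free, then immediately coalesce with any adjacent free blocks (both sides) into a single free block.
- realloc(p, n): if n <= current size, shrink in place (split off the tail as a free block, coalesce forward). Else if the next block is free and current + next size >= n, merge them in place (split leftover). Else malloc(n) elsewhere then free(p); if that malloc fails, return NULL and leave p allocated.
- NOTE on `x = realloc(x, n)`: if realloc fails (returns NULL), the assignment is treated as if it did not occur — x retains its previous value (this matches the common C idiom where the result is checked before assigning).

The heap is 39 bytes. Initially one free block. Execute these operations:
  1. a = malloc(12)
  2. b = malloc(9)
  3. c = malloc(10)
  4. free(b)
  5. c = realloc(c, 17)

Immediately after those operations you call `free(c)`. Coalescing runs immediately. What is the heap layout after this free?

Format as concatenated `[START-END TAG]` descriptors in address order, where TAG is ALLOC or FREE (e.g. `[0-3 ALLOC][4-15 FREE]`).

Answer: [0-11 ALLOC][12-38 FREE]

Derivation:
Op 1: a = malloc(12) -> a = 0; heap: [0-11 ALLOC][12-38 FREE]
Op 2: b = malloc(9) -> b = 12; heap: [0-11 ALLOC][12-20 ALLOC][21-38 FREE]
Op 3: c = malloc(10) -> c = 21; heap: [0-11 ALLOC][12-20 ALLOC][21-30 ALLOC][31-38 FREE]
Op 4: free(b) -> (freed b); heap: [0-11 ALLOC][12-20 FREE][21-30 ALLOC][31-38 FREE]
Op 5: c = realloc(c, 17) -> c = 21; heap: [0-11 ALLOC][12-20 FREE][21-37 ALLOC][38-38 FREE]
free(c): c = 21 -> block [21-37 ALLOC]; mark free, coalesce with adjacent free neighbors -> [0-11 ALLOC][12-38 FREE]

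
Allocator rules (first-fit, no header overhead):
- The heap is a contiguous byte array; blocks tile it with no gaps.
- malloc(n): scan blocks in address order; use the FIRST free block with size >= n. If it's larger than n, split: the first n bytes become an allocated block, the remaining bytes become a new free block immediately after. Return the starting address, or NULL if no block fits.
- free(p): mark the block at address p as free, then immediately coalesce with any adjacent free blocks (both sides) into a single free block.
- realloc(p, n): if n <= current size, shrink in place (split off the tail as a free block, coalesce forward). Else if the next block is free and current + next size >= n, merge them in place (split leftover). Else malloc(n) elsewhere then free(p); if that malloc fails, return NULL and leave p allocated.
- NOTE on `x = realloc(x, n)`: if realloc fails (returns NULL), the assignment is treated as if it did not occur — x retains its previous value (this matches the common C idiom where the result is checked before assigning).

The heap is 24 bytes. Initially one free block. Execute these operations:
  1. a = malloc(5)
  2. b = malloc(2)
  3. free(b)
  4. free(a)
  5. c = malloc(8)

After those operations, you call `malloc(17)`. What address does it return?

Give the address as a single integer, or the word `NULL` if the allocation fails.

Answer: NULL

Derivation:
Op 1: a = malloc(5) -> a = 0; heap: [0-4 ALLOC][5-23 FREE]
Op 2: b = malloc(2) -> b = 5; heap: [0-4 ALLOC][5-6 ALLOC][7-23 FREE]
Op 3: free(b) -> (freed b); heap: [0-4 ALLOC][5-23 FREE]
Op 4: free(a) -> (freed a); heap: [0-23 FREE]
Op 5: c = malloc(8) -> c = 0; heap: [0-7 ALLOC][8-23 FREE]
malloc(17): first-fit scan over [0-7 ALLOC][8-23 FREE] -> NULL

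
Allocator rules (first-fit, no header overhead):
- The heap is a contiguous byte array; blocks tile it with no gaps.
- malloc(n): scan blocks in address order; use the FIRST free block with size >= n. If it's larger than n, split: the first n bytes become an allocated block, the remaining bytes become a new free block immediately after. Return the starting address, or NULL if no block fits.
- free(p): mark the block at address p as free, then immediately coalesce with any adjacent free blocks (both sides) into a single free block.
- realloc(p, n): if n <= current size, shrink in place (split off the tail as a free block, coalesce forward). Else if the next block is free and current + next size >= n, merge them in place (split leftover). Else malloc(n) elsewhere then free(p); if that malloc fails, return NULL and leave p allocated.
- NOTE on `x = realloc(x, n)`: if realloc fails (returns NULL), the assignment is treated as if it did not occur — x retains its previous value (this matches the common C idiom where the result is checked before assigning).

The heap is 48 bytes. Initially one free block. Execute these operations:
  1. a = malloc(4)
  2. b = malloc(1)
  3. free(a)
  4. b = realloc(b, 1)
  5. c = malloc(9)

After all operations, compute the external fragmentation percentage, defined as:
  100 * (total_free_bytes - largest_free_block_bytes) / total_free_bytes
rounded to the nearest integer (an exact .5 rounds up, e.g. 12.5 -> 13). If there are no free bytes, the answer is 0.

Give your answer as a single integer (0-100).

Op 1: a = malloc(4) -> a = 0; heap: [0-3 ALLOC][4-47 FREE]
Op 2: b = malloc(1) -> b = 4; heap: [0-3 ALLOC][4-4 ALLOC][5-47 FREE]
Op 3: free(a) -> (freed a); heap: [0-3 FREE][4-4 ALLOC][5-47 FREE]
Op 4: b = realloc(b, 1) -> b = 4; heap: [0-3 FREE][4-4 ALLOC][5-47 FREE]
Op 5: c = malloc(9) -> c = 5; heap: [0-3 FREE][4-4 ALLOC][5-13 ALLOC][14-47 FREE]
Free blocks: [4 34] total_free=38 largest=34 -> 100*(38-34)/38 = 400/38 ≈ 10.526 -> rounds to 11

Answer: 11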